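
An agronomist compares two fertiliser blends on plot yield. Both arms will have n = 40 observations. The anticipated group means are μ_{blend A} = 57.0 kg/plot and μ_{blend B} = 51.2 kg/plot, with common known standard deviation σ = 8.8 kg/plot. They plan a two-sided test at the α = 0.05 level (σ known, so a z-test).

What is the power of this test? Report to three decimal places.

Power ≈ 0.838

Standardized effect: d = |μ_{blend A} − μ_{blend B}| / σ = |57.0 − 51.2| / 8.8 = 0.6591
Noncentrality parameter: λ = d·√(n/2) = 0.6591 × √(40/2) = 2.9475
Two-sided α = 0.05 → critical value z_{0.025} = 1.960.
Power = Φ(λ − 1.960) + Φ(−λ − 1.960) = Φ(0.988) + Φ(-4.908) = 0.8383 + 0.0000 = 0.8383.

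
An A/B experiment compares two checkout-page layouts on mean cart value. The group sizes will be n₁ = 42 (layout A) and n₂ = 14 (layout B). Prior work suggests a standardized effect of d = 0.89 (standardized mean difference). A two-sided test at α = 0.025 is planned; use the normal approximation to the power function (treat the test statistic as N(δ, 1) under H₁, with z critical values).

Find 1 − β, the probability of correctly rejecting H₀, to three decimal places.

Noncentrality parameter: λ = d / √(1/n₁ + 1/n₂) = 0.89 / √(1/42 + 1/14) = 2.8839
Two-sided α = 0.025 → critical value z_{0.0125} = 2.241.
Power = Φ(λ − 2.241) + Φ(−λ − 2.241) = Φ(0.643) + Φ(-5.125) = 0.7397 + 0.0000 = 0.7397.

Power ≈ 0.740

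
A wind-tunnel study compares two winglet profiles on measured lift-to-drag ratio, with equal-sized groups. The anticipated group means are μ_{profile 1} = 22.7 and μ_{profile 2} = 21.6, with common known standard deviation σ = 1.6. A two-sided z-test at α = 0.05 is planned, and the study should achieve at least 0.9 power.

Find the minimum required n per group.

Standardized effect: d = |μ_{profile 1} − μ_{profile 2}| / σ = |22.7 − 21.6| / 1.6 = 0.6875
For power 0.9 need Φ(δ − z_{0.025}) = 0.9, so δ = z_{0.025} + z_{0.10} = 1.960 + 1.282 = 3.242.
(Ignoring the negligible lower-tail rejection probability gives the usual closed-form inversion.)
δ = d·√(n/2) ⇒ n = 2(δ/d)² = 2 × (3.242 / 0.6875)² = 44.46.
Rounding up, n = 45 per group.

n = 45 per group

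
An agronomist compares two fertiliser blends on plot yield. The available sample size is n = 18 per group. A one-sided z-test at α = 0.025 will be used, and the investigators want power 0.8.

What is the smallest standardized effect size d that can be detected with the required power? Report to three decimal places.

d ≈ 0.934

Required noncentrality: δ = z_{0.025} + z_{0.20} = 1.960 + 0.842 = 2.802.
δ = d·√(n/2) ⇒ d = δ/√(n/2) = 2.802/√(18/2) = 0.9339.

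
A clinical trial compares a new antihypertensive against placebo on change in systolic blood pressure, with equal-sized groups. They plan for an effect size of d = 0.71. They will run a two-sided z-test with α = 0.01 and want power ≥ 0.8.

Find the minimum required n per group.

n = 47 per group

Set Φ(δ − 2.576) = 0.8; then δ − 2.576 = Φ⁻¹(0.8) = 0.842, giving δ = 3.417.
(For δ > 0 the lower-tail rejection region contributes negligibly to power, so the one-term inversion is standard.)
δ = d·√(n/2) ⇒ n = 2(δ/d)² = 2 × (3.417 / 0.71)² = 46.34.
Round up to the next whole unit.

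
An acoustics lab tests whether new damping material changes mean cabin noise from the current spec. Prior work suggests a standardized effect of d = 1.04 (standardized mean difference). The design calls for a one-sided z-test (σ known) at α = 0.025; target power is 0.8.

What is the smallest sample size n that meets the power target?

n = 8

Set Φ(δ − 1.960) = 0.8; then δ − 1.960 = Φ⁻¹(0.8) = 0.842, giving δ = 2.802.
δ = d·√n ⇒ n = (δ/d)² = (2.802 / 1.04)² = 7.26.
Round up to the next whole unit.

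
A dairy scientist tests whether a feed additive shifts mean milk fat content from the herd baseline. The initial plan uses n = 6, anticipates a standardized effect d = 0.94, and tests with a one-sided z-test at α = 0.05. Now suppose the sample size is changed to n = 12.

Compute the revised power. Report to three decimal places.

With n = 12: δ = d·√n = 0.94 × √12 = 3.2563. Critical value z_{0.05} = 1.645.
Revised power = P(Z > 1.645 − δ) = Φ(1.611) = 0.9465.

Power ≈ 0.946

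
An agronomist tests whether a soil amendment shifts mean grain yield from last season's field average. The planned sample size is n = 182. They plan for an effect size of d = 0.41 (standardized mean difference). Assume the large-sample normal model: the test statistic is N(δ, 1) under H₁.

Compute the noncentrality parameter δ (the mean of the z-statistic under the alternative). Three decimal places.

The noncentrality parameter scales effect size by the design's sample-size factor: δ = d·√n = 0.41 × √182 = 5.5312

δ ≈ 5.531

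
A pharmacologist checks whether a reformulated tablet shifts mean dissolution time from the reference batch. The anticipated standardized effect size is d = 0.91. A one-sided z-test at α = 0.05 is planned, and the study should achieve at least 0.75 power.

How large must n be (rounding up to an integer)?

n = 7

For power 0.75 need Φ(δ − z_{0.05}) = 0.75, so δ = z_{0.05} + z_{0.25} = 1.645 + 0.674 = 2.319.
δ = d·√n ⇒ n = (δ/d)² = (2.319 / 0.91)² = 6.50.
Round up to the next whole unit.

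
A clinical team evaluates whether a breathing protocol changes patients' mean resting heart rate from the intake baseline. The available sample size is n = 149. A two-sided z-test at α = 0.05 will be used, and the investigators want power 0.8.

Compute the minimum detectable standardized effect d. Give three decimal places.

d ≈ 0.230

Required noncentrality: δ = z_{0.025} + z_{0.20} = 1.960 + 0.842 = 2.802.
(The second rejection-region term Φ(−δ − z_{α/2}) is negligible and dropped.)
δ = d·√n ⇒ d = δ/√n = 2.802/√149 = 0.2295.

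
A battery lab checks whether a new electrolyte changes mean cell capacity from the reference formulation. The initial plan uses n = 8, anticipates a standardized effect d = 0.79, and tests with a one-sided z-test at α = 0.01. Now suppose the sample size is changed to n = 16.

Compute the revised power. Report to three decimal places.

Power ≈ 0.798

With n = 16: δ = d·√n = 0.79 × √16 = 3.1600. Critical value z_{0.01} = 2.326.
Revised power = P(Z > 2.326 − δ) = Φ(0.834) = 0.7978.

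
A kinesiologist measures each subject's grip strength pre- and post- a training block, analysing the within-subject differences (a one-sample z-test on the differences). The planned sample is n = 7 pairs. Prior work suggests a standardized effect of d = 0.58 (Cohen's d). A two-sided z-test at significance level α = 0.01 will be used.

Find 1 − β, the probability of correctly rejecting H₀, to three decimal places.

Power ≈ 0.149

Noncentrality parameter: δ = d·√n = 0.58 × √7 = 1.5345
Two-sided α = 0.01 → critical value z_{0.005} = 2.576.
Power = Φ(δ − 2.576) + Φ(−δ − 2.576) = Φ(-1.041) + Φ(-4.110) = 0.1489 + 0.0000 = 0.1489.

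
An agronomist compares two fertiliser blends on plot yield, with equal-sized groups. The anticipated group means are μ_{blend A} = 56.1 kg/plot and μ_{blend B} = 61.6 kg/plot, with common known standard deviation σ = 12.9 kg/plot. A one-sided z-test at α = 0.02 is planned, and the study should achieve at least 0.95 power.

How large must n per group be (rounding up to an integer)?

n = 151 per group

Standardized effect: d = |μ_{blend A} − μ_{blend B}| / σ = |56.1 − 61.6| / 12.9 = 0.4264
For power 0.95 need Φ(δ − z_{0.02}) = 0.95, so δ = z_{0.02} + z_{0.05} = 2.054 + 1.645 = 3.699.
δ = d·√(n/2) ⇒ n = 2(δ/d)² = 2 × (3.699 / 0.4264)² = 150.51.
Rounding up, n = 151 per group.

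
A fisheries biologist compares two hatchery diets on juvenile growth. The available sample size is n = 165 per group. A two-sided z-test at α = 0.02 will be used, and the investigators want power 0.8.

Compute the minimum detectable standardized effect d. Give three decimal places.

d ≈ 0.349

Required noncentrality: δ = z_{0.01} + z_{0.20} = 2.326 + 0.842 = 3.168.
(Lower-tail contribution to power is negligible for δ > 0.)
δ = d·√(n/2) ⇒ d = δ/√(n/2) = 3.168/√(165/2) = 0.3488.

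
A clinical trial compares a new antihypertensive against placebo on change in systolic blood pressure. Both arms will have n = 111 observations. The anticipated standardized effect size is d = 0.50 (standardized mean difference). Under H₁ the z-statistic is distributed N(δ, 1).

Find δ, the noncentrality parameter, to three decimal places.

The noncentrality parameter scales effect size by the design's sample-size factor: δ = d·√(n/2) = 0.50 × √(111/2) = 3.7249

δ ≈ 3.725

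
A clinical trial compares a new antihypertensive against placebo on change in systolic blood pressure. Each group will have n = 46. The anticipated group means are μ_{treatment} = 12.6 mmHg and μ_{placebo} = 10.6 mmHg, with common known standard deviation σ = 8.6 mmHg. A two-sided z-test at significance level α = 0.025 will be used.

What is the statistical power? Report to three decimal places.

Power ≈ 0.130

Standardized effect: d = |μ_{treatment} − μ_{placebo}| / σ = |12.6 − 10.6| / 8.6 = 0.2326
Noncentrality parameter: δ = d·√(n/2) = 0.2326 × √(46/2) = 1.1153
Two-sided α = 0.025 → critical value z_{0.0125} = 2.241.
Power = Φ(δ − 2.241) + Φ(−δ − 2.241) = Φ(-1.126) + Φ(-3.357) = 0.1301 + 0.0004 = 0.1305.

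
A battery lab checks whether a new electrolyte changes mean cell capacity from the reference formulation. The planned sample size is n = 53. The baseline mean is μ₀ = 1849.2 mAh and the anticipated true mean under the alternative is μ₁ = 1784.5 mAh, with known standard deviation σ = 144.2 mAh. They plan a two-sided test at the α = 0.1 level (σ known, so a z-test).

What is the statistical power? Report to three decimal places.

Standardized effect: d = |μ₁ − μ₀| / σ = |1784.5 − 1849.2| / 144.2 = 0.4487
Noncentrality parameter: λ = d·√n = 0.4487 × √53 = 3.2665
Two-sided α = 0.1 → critical value z_{0.05} = 1.645.
Power = Φ(λ − 1.645) + Φ(−λ − 1.645) = Φ(1.622) + Φ(-4.911) = 0.9476 + 0.0000 = 0.9476.

Power ≈ 0.948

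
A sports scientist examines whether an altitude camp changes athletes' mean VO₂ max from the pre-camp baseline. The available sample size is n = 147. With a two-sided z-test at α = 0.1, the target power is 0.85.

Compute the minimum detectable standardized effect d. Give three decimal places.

Need Φ(δ − 1.645) = 0.85, so δ = 1.645 + 1.036 = 2.681.
(Lower-tail contribution to power is negligible for δ > 0.)
δ = d·√n ⇒ d = δ/√n = 2.681/√147 = 0.2211.

d ≈ 0.221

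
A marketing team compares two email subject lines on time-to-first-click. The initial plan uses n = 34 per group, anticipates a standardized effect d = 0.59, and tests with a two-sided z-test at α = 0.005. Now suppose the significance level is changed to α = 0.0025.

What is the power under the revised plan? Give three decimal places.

Power ≈ 0.277

δ = d·√(n/2) = 0.59 × √(34/2) = 2.4326 (unchanged). New critical value: z_{0.0013} = 3.023.
Revised power = Φ(δ − 3.023) + Φ(−δ − 3.023) = Φ(-0.591) + Φ(-5.456) = 0.2774 + 0.0000 = 0.2774.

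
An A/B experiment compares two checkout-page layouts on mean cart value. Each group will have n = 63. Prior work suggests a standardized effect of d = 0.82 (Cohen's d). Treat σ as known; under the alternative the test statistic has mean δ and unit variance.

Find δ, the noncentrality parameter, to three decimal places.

δ = d·√(n/2) = 0.82 × √(63/2) = 4.6022

δ ≈ 4.602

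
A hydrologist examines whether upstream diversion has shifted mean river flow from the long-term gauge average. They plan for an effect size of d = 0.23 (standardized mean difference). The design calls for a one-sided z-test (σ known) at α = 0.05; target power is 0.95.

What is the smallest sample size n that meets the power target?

n = 205

Set Φ(δ − 1.645) = 0.95; then δ − 1.645 = Φ⁻¹(0.95) = 1.645, giving δ = 3.290.
δ = d·√n ⇒ n = (δ/d)² = (3.290 / 0.23)² = 204.58.
Round up to the next whole unit.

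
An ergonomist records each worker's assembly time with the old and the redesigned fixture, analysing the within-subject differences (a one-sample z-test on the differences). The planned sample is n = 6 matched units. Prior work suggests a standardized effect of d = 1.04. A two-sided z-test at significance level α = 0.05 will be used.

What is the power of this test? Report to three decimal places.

Noncentrality parameter: δ = d·√n = 1.04 × √6 = 2.5475
Critical value for a two-sided test at α = 0.05: z_{α/2} = 1.960.
Power = Φ(δ − 1.960) + Φ(−δ − 1.960) = Φ(0.588) + Φ(-4.507) = 0.7216 + 0.0000 = 0.7216.

Power ≈ 0.722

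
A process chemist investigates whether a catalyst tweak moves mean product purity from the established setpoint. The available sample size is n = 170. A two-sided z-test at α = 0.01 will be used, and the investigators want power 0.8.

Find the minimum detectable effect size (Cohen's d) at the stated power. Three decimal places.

d ≈ 0.262

Need Φ(δ − 2.576) = 0.8, so δ = 2.576 + 0.842 = 3.417.
(The second rejection-region term Φ(−δ − z_{α/2}) is negligible and dropped.)
δ = d·√n ⇒ d = δ/√n = 3.417/√170 = 0.2621.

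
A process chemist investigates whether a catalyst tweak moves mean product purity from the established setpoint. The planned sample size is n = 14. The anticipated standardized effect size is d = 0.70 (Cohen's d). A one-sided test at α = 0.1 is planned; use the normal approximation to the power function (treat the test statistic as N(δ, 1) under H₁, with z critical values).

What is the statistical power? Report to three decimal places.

Noncentrality parameter: δ = d·√n = 0.70 × √14 = 2.6192
One-sided α = 0.1 → critical value z_{0.1} = 1.282.
Power = P(Z > 1.282 − δ) = Φ(1.338) = 0.9095.

Power ≈ 0.909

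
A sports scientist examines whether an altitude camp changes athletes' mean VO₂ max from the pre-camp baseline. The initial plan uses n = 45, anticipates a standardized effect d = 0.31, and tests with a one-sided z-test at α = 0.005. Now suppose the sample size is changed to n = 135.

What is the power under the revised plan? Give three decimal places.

Power ≈ 0.848

With n = 135: δ = d·√n = 0.31 × √135 = 3.6019. Critical value z_{0.005} = 2.576.
Revised power = Φ(δ − 2.576) = Φ(1.026) = 0.8476.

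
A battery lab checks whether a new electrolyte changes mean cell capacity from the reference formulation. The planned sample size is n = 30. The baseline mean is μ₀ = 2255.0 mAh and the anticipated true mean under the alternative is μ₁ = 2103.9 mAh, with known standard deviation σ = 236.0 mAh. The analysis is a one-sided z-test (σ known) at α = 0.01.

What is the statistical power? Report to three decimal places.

Power ≈ 0.881

Standardized effect: d = |μ₁ − μ₀| / σ = |2103.9 − 2255.0| / 236.0 = 0.6403
Noncentrality parameter: λ = d·√n = 0.6403 × √30 = 3.5068
One-sided α = 0.01 → critical value z_{0.01} = 2.326.
Power = Φ(λ − 2.326) = Φ(1.180) = 0.8811.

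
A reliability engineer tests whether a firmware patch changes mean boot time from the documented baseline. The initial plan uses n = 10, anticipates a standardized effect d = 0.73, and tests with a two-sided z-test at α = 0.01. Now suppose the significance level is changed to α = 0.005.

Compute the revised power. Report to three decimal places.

Power ≈ 0.309

δ = d·√n = 0.73 × √10 = 2.3085 (unchanged). New critical value: z_{0.0025} = 2.807.
Revised power = Φ(δ − 2.807) + Φ(−δ − 2.807) = Φ(-0.499) + Φ(-5.115) = 0.3090 + 0.0000 = 0.3090.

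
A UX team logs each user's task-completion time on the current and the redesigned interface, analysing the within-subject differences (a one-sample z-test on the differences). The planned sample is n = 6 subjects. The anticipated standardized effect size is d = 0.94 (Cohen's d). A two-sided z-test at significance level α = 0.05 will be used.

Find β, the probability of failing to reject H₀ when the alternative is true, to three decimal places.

β ≈ 0.366

Noncentrality parameter: δ = d·√n = 0.94 × √6 = 2.3025
Critical value for a two-sided test at α = 0.05: z_{α/2} = 1.960.
Power = Φ(δ − 1.960) + Φ(−δ − 1.960) = Φ(0.343) + Φ(-4.262) = 0.6340 + 0.0000 = 0.6340.
Type II error: β = 1 − power = 1 − 0.6340 = 0.3660.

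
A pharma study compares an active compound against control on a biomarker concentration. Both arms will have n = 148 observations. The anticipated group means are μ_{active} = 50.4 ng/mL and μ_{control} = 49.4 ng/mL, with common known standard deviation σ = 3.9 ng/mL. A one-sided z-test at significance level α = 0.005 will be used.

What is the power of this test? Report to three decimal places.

Power ≈ 0.356

Standardized effect: d = |μ_{active} − μ_{control}| / σ = |50.4 − 49.4| / 3.9 = 0.2564
Noncentrality parameter: δ = d·√(n/2) = 0.2564 × √(148/2) = 2.2057
One-sided α = 0.005 → critical value z_{0.005} = 2.576.
Power = P(Z > 2.576 − δ) = Φ(-0.370) = 0.3557.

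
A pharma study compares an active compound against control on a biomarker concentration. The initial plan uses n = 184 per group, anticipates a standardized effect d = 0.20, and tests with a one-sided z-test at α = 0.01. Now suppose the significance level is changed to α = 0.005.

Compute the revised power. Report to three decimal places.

Power ≈ 0.255

δ = d·√(n/2) = 0.20 × √(184/2) = 1.9183 (unchanged). New critical value: z_{0.005} = 2.576.
Revised power = P(Z > 2.576 − δ) = Φ(-0.657) = 0.2554.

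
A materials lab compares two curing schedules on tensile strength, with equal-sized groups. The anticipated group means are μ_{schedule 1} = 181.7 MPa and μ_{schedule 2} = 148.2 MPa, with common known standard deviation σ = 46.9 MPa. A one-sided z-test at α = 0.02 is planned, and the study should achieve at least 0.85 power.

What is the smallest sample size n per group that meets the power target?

n = 38 per group

Standardized effect: d = |μ_{schedule 1} − μ_{schedule 2}| / σ = |181.7 − 148.2| / 46.9 = 0.7143
Set Φ(δ − 2.054) = 0.85; then δ − 2.054 = Φ⁻¹(0.85) = 1.036, giving δ = 3.090.
δ = d·√(n/2) ⇒ n = 2(δ/d)² = 2 × (3.090 / 0.7143)² = 37.43.
Round up to the next whole unit.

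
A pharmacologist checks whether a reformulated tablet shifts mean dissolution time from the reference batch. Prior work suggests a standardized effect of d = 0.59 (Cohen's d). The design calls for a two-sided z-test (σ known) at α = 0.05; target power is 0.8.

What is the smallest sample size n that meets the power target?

Set Φ(δ − 1.960) = 0.8; then δ − 1.960 = Φ⁻¹(0.8) = 0.842, giving δ = 2.802.
(For δ > 0 the lower-tail rejection region contributes negligibly to power, so the one-term inversion is standard.)
δ = d·√n ⇒ n = (δ/d)² = (2.802 / 0.59)² = 22.55.
Rounding up, n = 23.

n = 23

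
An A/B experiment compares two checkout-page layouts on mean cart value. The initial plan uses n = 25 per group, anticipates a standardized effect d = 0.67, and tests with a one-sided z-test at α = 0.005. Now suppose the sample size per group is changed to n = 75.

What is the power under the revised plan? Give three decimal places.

Power ≈ 0.937

With n = 75 per group: δ = d·√(n/2) = 0.67 × √(75/2) = 4.1029. Critical value z_{0.005} = 2.576.
Revised power = P(Z > 2.576 − δ) = Φ(1.527) = 0.9366.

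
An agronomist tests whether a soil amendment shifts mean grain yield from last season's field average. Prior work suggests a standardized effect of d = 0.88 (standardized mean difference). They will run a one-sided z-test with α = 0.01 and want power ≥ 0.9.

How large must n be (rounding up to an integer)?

For power 0.9 need Φ(δ − z_{0.01}) = 0.9, so δ = z_{0.01} + z_{0.10} = 2.326 + 1.282 = 3.608.
δ = d·√n ⇒ n = (δ/d)² = (3.608 / 0.88)² = 16.81.
Rounding up, n = 17.

n = 17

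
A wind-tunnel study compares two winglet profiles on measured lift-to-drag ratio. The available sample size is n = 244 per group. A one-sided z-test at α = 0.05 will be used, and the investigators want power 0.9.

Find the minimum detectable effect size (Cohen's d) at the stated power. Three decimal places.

d ≈ 0.265

Need Φ(δ − 1.645) = 0.9, so δ = 1.645 + 1.282 = 2.926.
δ = d·√(n/2) ⇒ d = δ/√(n/2) = 2.926/√(244/2) = 0.2649.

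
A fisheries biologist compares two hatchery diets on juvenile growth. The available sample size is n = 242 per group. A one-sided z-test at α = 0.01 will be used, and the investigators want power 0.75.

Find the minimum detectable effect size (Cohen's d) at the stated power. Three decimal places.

d ≈ 0.273

Need Φ(δ − 2.326) = 0.75, so δ = 2.326 + 0.674 = 3.001.
δ = d·√(n/2) ⇒ d = δ/√(n/2) = 3.001/√(242/2) = 0.2728.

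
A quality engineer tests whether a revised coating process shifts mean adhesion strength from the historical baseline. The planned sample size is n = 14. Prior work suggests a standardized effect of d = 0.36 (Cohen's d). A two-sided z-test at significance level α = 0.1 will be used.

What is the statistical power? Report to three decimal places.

Power ≈ 0.384

Noncentrality parameter: δ = d·√n = 0.36 × √14 = 1.3470
Two-sided α = 0.1 → critical value z_{0.05} = 1.645.
Power = Φ(δ − 1.645) + Φ(−δ − 1.645) = Φ(-0.298) + Φ(-2.992) = 0.3829 + 0.0014 = 0.3843.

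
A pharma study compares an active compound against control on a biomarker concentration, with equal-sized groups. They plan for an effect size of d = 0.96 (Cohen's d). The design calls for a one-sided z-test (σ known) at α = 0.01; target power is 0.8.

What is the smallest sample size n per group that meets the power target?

For power 0.8 need Φ(δ − z_{0.01}) = 0.8, so δ = z_{0.01} + z_{0.20} = 2.326 + 0.842 = 3.168.
δ = d·√(n/2) ⇒ n = 2(δ/d)² = 2 × (3.168 / 0.96)² = 21.78.
Round up to the next whole unit.

n = 22 per group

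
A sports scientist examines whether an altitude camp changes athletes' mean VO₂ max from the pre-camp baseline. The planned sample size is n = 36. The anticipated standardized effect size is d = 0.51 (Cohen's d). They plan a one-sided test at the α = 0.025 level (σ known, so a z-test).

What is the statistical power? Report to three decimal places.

Power ≈ 0.864

Noncentrality parameter: δ = d·√n = 0.51 × √36 = 3.0600
One-sided α = 0.025 → critical value z_{0.025} = 1.960.
Power = P(Z > 1.960 − δ) = Φ(1.100) = 0.8643.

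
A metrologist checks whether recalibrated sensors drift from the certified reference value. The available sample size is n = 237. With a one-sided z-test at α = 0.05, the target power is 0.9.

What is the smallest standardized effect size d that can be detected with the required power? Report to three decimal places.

Required noncentrality: δ = z_{0.05} + z_{0.10} = 1.645 + 1.282 = 2.926.
δ = d·√n ⇒ d = δ/√n = 2.926/√237 = 0.1901.

d ≈ 0.190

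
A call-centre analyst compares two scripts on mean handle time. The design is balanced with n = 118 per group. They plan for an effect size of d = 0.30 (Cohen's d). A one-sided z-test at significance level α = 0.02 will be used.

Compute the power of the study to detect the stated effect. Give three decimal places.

Power ≈ 0.599

Noncentrality parameter: δ = d·√(n/2) = 0.30 × √(118/2) = 2.3043
One-sided α = 0.02 → critical value z_{0.02} = 2.054.
Power = P(Z > 2.054 − δ) = Φ(0.251) = 0.5989.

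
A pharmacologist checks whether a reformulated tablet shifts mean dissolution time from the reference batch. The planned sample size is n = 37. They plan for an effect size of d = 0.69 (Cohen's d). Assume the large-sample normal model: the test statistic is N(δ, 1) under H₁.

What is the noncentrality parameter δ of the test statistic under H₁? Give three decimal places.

δ = d·√n = 0.69 × √37 = 4.1971

δ ≈ 4.197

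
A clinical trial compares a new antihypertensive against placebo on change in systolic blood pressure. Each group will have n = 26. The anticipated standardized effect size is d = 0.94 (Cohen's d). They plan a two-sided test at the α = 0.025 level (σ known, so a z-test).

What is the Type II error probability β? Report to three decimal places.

Noncentrality parameter: δ = d·√(n/2) = 0.94 × √(26/2) = 3.3892
Two-sided α = 0.025 → critical value z_{0.0125} = 2.241.
Power = Φ(δ − 2.241) + Φ(−δ − 2.241) = Φ(1.148) + Φ(-5.631) = 0.8745 + 0.0000 = 0.8745.
Type II error: β = 1 − power = 1 − 0.8745 = 0.1255.

β ≈ 0.126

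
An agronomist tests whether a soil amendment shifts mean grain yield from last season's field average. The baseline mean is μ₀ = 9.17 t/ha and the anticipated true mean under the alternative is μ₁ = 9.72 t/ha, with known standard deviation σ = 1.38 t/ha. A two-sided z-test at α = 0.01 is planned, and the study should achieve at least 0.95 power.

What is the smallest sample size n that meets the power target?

n = 113

Standardized effect: d = |μ₁ − μ₀| / σ = |9.72 − 9.17| / 1.38 = 0.3986
For power 0.95 need Φ(δ − z_{0.005}) = 0.95, so δ = z_{0.005} + z_{0.05} = 2.576 + 1.645 = 4.221.
(For δ > 0 the lower-tail rejection region contributes negligibly to power, so the one-term inversion is standard.)
δ = d·√n ⇒ n = (δ/d)² = (4.221 / 0.3986)² = 112.15.
Round up to the next whole unit.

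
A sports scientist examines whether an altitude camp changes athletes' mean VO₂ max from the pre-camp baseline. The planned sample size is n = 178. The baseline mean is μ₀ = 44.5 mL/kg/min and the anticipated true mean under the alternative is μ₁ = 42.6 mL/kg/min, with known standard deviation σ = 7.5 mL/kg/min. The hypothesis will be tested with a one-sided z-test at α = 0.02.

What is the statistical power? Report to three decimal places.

Standardized effect: d = |μ₁ − μ₀| / σ = |42.6 − 44.5| / 7.5 = 0.2533
Noncentrality parameter: δ = d·√n = 0.2533 × √178 = 3.3799
Critical value for a one-sided test at α = 0.02: z_α = 2.054.
Power = P(Z > 2.054 − δ) = Φ(1.326) = 0.9076.

Power ≈ 0.908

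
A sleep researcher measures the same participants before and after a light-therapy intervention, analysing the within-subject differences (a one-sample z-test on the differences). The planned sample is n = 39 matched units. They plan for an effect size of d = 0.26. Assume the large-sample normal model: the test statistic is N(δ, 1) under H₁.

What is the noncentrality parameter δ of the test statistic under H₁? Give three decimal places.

δ ≈ 1.624

The noncentrality parameter scales effect size by the design's sample-size factor: δ = d·√n = 0.26 × √39 = 1.6237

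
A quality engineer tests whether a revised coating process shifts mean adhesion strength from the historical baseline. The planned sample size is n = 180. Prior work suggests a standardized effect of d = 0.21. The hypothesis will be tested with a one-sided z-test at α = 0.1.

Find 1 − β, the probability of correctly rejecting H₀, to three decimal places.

Power ≈ 0.938

Noncentrality parameter: δ = d·√n = 0.21 × √180 = 2.8174
Critical value for a one-sided test at α = 0.1: z_α = 1.282.
Power = P(Z > 1.282 − δ) = Φ(1.536) = 0.9377.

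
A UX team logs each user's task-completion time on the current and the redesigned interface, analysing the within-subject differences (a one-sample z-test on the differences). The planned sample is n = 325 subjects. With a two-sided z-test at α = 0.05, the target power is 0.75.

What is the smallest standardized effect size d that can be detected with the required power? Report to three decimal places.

d ≈ 0.146

Need Φ(δ − 1.960) = 0.75, so δ = 1.960 + 0.674 = 2.634.
(The second rejection-region term Φ(−δ − z_{α/2}) is negligible and dropped.)
δ = d·√n ⇒ d = δ/√n = 2.634/√325 = 0.1461.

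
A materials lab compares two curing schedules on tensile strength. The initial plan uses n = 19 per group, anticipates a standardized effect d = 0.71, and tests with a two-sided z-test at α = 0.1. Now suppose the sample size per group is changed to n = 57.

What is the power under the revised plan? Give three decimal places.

Power ≈ 0.984

With n = 57 per group: δ = d·√(n/2) = 0.71 × √(57/2) = 3.7904. Critical value z_{0.05} = 1.645.
Revised power = Φ(δ − 1.645) + Φ(−δ − 1.645) = Φ(2.146) + Φ(-5.435) = 0.9840 + 0.0000 = 0.9840.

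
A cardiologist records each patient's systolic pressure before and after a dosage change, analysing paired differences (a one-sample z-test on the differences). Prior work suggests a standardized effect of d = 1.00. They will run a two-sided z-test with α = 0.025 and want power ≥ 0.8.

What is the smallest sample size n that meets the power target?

For power 0.8 need Φ(δ − z_{0.0125}) = 0.8, so δ = z_{0.0125} + z_{0.20} = 2.241 + 0.842 = 3.083.
(Ignoring the negligible lower-tail rejection probability gives the usual closed-form inversion.)
δ = d·√n ⇒ n = (δ/d)² = (3.083 / 1.00)² = 9.51.
Round up to the next whole unit.

n = 10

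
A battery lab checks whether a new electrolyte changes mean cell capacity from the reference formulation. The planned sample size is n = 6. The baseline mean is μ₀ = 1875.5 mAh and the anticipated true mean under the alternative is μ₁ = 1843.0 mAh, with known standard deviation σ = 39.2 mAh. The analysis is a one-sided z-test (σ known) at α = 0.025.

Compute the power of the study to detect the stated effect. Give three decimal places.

Standardized effect: d = |μ₁ − μ₀| / σ = |1843.0 − 1875.5| / 39.2 = 0.8291
Noncentrality parameter: δ = d·√n = 0.8291 × √6 = 2.0308
One-sided α = 0.025 → critical value z_{0.025} = 1.960.
Power = P(Z > 1.960 − δ) = Φ(0.071) = 0.5282.

Power ≈ 0.528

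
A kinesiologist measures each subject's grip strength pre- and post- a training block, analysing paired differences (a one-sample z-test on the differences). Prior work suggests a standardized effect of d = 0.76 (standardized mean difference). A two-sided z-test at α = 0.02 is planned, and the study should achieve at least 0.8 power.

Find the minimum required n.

Set Φ(δ − 2.326) = 0.8; then δ − 2.326 = Φ⁻¹(0.8) = 0.842, giving δ = 3.168.
(The Φ(−δ − z_{α/2}) term is vanishingly small for δ > 0 and is dropped in the standard sample-size formula.)
δ = d·√n ⇒ n = (δ/d)² = (3.168 / 0.76)² = 17.38.
Rounding up, n = 18.

n = 18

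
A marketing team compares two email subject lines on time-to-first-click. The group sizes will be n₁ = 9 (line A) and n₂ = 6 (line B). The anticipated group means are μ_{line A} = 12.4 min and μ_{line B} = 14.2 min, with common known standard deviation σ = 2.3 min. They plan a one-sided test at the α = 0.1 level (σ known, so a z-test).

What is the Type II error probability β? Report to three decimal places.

Standardized effect: d = |μ_{line A} − μ_{line B}| / σ = |12.4 − 14.2| / 2.3 = 0.7826
Noncentrality parameter: δ = d / √(1/n₁ + 1/n₂) = 0.7826 / √(1/9 + 1/6) = 1.4849
One-sided α = 0.1 → critical value z_{0.1} = 1.282.
Power = Φ(δ − 1.282) = Φ(0.203) = 0.5806.
Type II error: β = 1 − power = 1 − 0.5806 = 0.4194.

β ≈ 0.419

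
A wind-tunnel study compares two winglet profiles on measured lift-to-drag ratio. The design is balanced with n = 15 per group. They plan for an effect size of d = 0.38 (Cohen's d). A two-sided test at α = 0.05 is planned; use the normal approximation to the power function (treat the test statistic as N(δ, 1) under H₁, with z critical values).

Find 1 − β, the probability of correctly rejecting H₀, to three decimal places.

Power ≈ 0.180

Noncentrality parameter: δ = d·√(n/2) = 0.38 × √(15/2) = 1.0407
Critical value for a two-sided test at α = 0.05: z_{α/2} = 1.960.
Power = Φ(δ − 1.960) + Φ(−δ − 1.960) = Φ(-0.919) + Φ(-3.001) = 0.1790 + 0.0013 = 0.1803.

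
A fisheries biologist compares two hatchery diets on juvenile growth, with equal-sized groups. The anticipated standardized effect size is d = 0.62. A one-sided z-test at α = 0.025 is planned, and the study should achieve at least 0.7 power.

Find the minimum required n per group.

For power 0.7 need Φ(δ − z_{0.025}) = 0.7, so δ = z_{0.025} + z_{0.30} = 1.960 + 0.524 = 2.484.
δ = d·√(n/2) ⇒ n = 2(δ/d)² = 2 × (2.484 / 0.62)² = 32.11.
Round up to the next whole unit.

n = 33 per group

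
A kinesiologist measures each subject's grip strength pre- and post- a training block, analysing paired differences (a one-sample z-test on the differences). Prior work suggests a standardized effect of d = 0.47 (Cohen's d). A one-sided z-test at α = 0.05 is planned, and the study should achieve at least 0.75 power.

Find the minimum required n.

n = 25

For power 0.75 need Φ(δ − z_{0.05}) = 0.75, so δ = z_{0.05} + z_{0.25} = 1.645 + 0.674 = 2.319.
δ = d·√n ⇒ n = (δ/d)² = (2.319 / 0.47)² = 24.35.
Rounding up, n = 25.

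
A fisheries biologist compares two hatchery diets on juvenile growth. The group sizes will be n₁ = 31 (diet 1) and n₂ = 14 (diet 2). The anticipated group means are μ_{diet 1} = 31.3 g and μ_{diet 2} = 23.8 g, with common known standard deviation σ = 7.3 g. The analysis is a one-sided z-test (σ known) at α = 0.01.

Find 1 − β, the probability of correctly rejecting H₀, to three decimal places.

Power ≈ 0.806

Standardized effect: d = |μ_{diet 1} − μ_{diet 2}| / σ = |31.3 − 23.8| / 7.3 = 1.0274
Noncentrality parameter: δ = d / √(1/n₁ + 1/n₂) = 1.0274 / √(1/31 + 1/14) = 3.1906
Critical value for a one-sided test at α = 0.01: z_α = 2.326.
Power = P(Z > 2.326 − δ) = Φ(0.864) = 0.8063.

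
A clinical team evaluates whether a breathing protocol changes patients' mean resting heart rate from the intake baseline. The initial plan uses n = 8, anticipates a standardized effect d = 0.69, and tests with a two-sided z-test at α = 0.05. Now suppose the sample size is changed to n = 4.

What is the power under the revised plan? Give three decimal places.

With n = 4: δ = d·√n = 0.69 × √4 = 1.3800. Critical value z_{0.025} = 1.960.
Revised power = Φ(δ − 1.960) + Φ(−δ − 1.960) = Φ(-0.580) + Φ(-3.340) = 0.2810 + 0.0004 = 0.2814.

Power ≈ 0.281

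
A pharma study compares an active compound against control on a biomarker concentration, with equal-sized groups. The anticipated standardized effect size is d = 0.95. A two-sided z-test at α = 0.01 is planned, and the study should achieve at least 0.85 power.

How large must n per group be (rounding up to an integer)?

n = 29 per group

Set Φ(δ − 2.576) = 0.85; then δ − 2.576 = Φ⁻¹(0.85) = 1.036, giving δ = 3.612.
(For δ > 0 the lower-tail rejection region contributes negligibly to power, so the one-term inversion is standard.)
δ = d·√(n/2) ⇒ n = 2(δ/d)² = 2 × (3.612 / 0.95)² = 28.92.
Rounding up, n = 29 per group.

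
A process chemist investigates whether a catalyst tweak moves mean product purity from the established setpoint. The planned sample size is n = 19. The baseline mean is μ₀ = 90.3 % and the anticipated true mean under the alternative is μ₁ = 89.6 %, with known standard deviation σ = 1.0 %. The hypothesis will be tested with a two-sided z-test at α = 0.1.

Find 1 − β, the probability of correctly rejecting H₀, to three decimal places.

Standardized effect: d = |μ₁ − μ₀| / σ = |89.6 − 90.3| / 1.0 = 0.7000
Noncentrality parameter: δ = d·√n = 0.7000 × √19 = 3.0512
Two-sided α = 0.1 → critical value z_{0.05} = 1.645.
Power = Φ(δ − 1.645) + Φ(−δ − 1.645) = Φ(1.406) + Φ(-4.696) = 0.9202 + 0.0000 = 0.9202.

Power ≈ 0.920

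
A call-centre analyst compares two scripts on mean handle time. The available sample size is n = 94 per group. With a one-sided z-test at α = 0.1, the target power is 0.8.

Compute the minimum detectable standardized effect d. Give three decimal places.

Required noncentrality: δ = z_{0.1} + z_{0.20} = 1.282 + 0.842 = 2.123.
δ = d·√(n/2) ⇒ d = δ/√(n/2) = 2.123/√(94/2) = 0.3097.

d ≈ 0.310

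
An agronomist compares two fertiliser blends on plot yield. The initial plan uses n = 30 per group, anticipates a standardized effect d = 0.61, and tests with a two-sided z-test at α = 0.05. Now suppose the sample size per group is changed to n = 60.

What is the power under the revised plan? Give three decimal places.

Power ≈ 0.916

With n = 60 per group: δ = d·√(n/2) = 0.61 × √(60/2) = 3.3411. Critical value z_{0.025} = 1.960.
Revised power = Φ(δ − 1.960) + Φ(−δ − 1.960) = Φ(1.381) + Φ(-5.301) = 0.9164 + 0.0000 = 0.9164.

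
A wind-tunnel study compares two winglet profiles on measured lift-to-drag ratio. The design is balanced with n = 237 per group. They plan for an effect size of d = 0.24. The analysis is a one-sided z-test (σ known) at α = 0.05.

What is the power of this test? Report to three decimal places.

Power ≈ 0.833

Noncentrality parameter: δ = d·√(n/2) = 0.24 × √(237/2) = 2.6126
One-sided α = 0.05 → critical value z_{0.05} = 1.645.
Power = P(Z > 1.645 − δ) = Φ(0.968) = 0.8334.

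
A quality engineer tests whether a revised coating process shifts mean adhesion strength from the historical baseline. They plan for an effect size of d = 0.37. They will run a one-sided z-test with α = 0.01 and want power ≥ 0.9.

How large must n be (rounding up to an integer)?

Set Φ(δ − 2.326) = 0.9; then δ − 2.326 = Φ⁻¹(0.9) = 1.282, giving δ = 3.608.
δ = d·√n ⇒ n = (δ/d)² = (3.608 / 0.37)² = 95.08.
Round up to the next whole unit.

n = 96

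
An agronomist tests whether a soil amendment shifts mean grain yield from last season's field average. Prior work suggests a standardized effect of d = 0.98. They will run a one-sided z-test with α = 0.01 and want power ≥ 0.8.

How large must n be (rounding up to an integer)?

Set Φ(δ − 2.326) = 0.8; then δ − 2.326 = Φ⁻¹(0.8) = 0.842, giving δ = 3.168.
δ = d·√n ⇒ n = (δ/d)² = (3.168 / 0.98)² = 10.45.
Rounding up, n = 11.

n = 11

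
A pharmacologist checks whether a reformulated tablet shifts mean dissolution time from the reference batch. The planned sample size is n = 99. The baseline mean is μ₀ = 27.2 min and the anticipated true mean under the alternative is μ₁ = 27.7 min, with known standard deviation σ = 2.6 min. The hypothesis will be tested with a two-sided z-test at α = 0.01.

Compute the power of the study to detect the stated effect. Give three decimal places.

Standardized effect: d = |μ₁ − μ₀| / σ = |27.7 − 27.2| / 2.6 = 0.1923
Noncentrality parameter: δ = d·√n = 0.1923 × √99 = 1.9134
Two-sided α = 0.01 → critical value z_{0.005} = 2.576.
Power = Φ(δ − 2.576) + Φ(−δ − 2.576) = Φ(-0.662) + Φ(-4.489) = 0.2539 + 0.0000 = 0.2539.

Power ≈ 0.254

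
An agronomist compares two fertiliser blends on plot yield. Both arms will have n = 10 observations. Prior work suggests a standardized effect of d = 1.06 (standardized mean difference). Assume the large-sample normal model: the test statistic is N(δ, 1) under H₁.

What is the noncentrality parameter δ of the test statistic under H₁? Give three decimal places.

δ ≈ 2.370

The noncentrality parameter scales effect size by the design's sample-size factor: δ = d·√(n/2) = 1.06 × √(10/2) = 2.3702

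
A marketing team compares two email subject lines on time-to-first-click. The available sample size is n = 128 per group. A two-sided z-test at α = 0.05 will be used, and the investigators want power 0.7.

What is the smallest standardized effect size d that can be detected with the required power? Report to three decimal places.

d ≈ 0.311

Required noncentrality: δ = z_{0.025} + z_{0.30} = 1.960 + 0.524 = 2.484.
(Lower-tail contribution to power is negligible for δ > 0.)
δ = d·√(n/2) ⇒ d = δ/√(n/2) = 2.484/√(128/2) = 0.3105.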